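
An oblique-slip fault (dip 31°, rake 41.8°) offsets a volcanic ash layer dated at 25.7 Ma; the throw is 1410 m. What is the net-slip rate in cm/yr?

0.0160 cm/yr

dip-slip = throw / sin(dip) = 1410 / sin(31°) = 2738 m
net slip = dip-slip / sin(rake) = 2738 / sin(41.8°) = 4107 m
rate = 4107 m / 25.7 Ma = 0.000160 m/yr = 0.0160 cm/yr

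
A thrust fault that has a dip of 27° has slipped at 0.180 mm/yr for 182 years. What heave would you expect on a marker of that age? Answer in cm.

2.92 cm

dip-slip = rate × time = 0.180 mm/yr × 182 years = 0.03276 m
heave = dip-slip × cos(dip) = 0.03276 × cos(27°) = 0.0292 m = 2.92 cm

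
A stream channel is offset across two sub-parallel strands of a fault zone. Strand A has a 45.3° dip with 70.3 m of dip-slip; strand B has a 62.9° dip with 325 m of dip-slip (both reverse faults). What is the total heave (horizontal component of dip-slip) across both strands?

heave_A = 70.3 × cos(45.3°) = 49.45 m
heave_B = 325 × cos(62.9°) = 148.1 m
total = 49.45 + 148.1 = 198 m

198 m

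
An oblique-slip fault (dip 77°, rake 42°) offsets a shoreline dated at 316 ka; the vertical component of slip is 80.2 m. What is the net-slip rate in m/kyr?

dip-slip = throw / sin(dip) = 80.2 / sin(77°) = 82.31 m
net slip = dip-slip / sin(rake) = 82.31 / sin(42°) = 123 m
rate = 123 m / 316 ka = 0.000389 m/yr = 0.389 m/kyr

0.389 m/kyr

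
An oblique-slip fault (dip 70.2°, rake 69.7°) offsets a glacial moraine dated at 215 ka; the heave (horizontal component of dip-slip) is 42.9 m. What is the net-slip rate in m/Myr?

628 m/Myr

dip-slip = heave / cos(dip) = 42.9 / cos(70.2°) = 126.6 m
net slip = dip-slip / sin(rake) = 126.6 / sin(69.7°) = 135 m
rate = 135 m / 215 ka = 0.000628 m/yr = 628 m/Myr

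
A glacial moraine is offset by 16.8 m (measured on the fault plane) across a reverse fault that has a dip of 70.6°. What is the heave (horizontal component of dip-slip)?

5.58 m

heave = dip-slip × cos(dip) = 16.8 m × cos(70.6°) = 5.58 m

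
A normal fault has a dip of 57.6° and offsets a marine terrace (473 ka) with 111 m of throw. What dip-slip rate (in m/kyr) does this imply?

0.278 m/kyr

dip-slip = throw / sin(dip) = 111 m / sin(57.6°) = 131.5 m
rate = 131.5 m / 473 ka = 0.000278 m/yr = 0.278 m/kyr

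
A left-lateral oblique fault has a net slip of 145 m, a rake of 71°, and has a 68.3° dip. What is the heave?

dip-slip = net slip × sin(rake) = 145 m × sin(71°) = 137.1 m
heave = dip-slip × cos(dip) = 137.1 × cos(68.3°) = 50.7 m

50.7 m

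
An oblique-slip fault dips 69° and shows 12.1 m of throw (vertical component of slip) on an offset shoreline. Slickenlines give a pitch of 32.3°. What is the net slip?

24.3 m

dip-slip = throw / sin(dip) = 12.1 / sin(69°) = 12.96 m
net slip = dip-slip / sin(rake) = 12.96 / sin(32.3°) = 24.3 m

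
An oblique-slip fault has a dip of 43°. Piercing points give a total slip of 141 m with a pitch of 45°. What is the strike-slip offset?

99.7 m

strike-slip = net slip × cos(rake) = 141 m × cos(45°) = 99.7 m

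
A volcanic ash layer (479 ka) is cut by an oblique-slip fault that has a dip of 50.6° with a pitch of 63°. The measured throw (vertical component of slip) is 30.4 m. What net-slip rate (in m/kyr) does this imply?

0.0922 m/kyr

dip-slip = throw / sin(dip) = 30.4 / sin(50.6°) = 39.34 m
net slip = dip-slip / sin(rake) = 39.34 / sin(63°) = 44.15 m
rate = 44.15 m / 479 ka = 0.0000922 m/yr = 0.0922 m/kyr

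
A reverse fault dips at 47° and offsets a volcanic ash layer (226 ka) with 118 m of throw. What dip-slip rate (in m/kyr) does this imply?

0.714 m/kyr

dip-slip = throw / sin(dip) = 118 m / sin(47°) = 161.3 m
rate = 161.3 m / 226 ka = 0.000714 m/yr = 0.714 m/kyr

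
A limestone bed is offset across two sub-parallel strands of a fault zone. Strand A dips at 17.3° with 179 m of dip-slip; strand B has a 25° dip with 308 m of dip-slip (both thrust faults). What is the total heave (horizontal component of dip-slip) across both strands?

heave_A = 179 × cos(17.3°) = 170.9 m
heave_B = 308 × cos(25°) = 279.1 m
total = 170.9 + 279.1 = 450 m

450 m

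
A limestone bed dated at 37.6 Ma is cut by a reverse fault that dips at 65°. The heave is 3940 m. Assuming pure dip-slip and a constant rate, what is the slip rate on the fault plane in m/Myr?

248 m/Myr

dip-slip = heave / cos(dip) = 3940 m / cos(65°) = 9323 m
rate = 9323 m / 37.6 Ma = 0.000248 m/yr = 248 m/Myr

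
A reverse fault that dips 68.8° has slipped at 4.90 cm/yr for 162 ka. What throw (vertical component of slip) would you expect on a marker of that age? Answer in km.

7.40 km

dip-slip = rate × time = 4.90 cm/yr × 162 ka = 7938 m
throw = dip-slip × sin(dip) = 7938 × sin(68.8°) = 7400 m = 7.40 km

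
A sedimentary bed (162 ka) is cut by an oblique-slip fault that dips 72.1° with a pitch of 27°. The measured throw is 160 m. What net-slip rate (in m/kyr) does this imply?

2.29 m/kyr

dip-slip = throw / sin(dip) = 160 / sin(72.1°) = 168.1 m
net slip = dip-slip / sin(rake) = 168.1 / sin(27°) = 370.4 m
rate = 370.4 m / 162 ka = 0.00229 m/yr = 2.29 m/kyr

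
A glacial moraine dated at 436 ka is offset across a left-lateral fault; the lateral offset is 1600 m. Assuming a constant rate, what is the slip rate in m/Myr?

rate = 1600 m / 436 ka = 0.00367 m/yr = 3670 m/Myr

3670 m/Myr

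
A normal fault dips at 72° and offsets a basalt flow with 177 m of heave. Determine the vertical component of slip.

throw = heave × tan(dip) = 177 × tan(72°) = 545 m

545 m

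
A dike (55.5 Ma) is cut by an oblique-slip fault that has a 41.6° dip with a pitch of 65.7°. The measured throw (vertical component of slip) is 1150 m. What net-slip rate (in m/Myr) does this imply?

dip-slip = throw / sin(dip) = 1150 / sin(41.6°) = 1732 m
net slip = dip-slip / sin(rake) = 1732 / sin(65.7°) = 1900 m
rate = 1900 m / 55.5 Ma = 0.0000342 m/yr = 34.2 m/Myr

34.2 m/Myr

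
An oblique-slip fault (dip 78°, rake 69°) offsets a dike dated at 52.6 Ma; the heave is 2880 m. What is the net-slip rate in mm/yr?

0.282 mm/yr

dip-slip = heave / cos(dip) = 2880 / cos(78°) = 13850 m
net slip = dip-slip / sin(rake) = 13850 / sin(69°) = 14840 m
rate = 14840 m / 52.6 Ma = 0.000282 m/yr = 0.282 mm/yr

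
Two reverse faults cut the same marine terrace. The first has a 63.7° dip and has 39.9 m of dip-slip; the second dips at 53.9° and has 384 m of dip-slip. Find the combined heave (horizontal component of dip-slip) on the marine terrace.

heave_A = 39.9 × cos(63.7°) = 17.68 m
heave_B = 384 × cos(53.9°) = 226.3 m
total = 17.68 + 226.3 = 244 m

244 m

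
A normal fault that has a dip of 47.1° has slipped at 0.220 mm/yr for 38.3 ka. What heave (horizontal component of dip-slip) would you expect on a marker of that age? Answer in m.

5.74 m

dip-slip = rate × time = 0.220 mm/yr × 38.3 ka = 8.426 m
heave = dip-slip × cos(dip) = 8.426 × cos(47.1°) = 5.74 m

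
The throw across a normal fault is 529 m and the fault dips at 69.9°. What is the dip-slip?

dip-slip = throw / sin(dip) = 529 / sin(69.9°) = 563 m

563 m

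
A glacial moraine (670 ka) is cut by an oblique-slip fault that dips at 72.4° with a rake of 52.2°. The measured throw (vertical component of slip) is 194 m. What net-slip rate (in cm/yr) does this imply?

dip-slip = throw / sin(dip) = 194 / sin(72.4°) = 203.5 m
net slip = dip-slip / sin(rake) = 203.5 / sin(52.2°) = 257.6 m
rate = 257.6 m / 670 ka = 0.000384 m/yr = 0.0384 cm/yr

0.0384 cm/yr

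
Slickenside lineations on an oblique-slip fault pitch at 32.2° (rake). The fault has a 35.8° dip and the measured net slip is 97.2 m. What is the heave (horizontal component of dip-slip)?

dip-slip = net slip × sin(rake) = 97.2 m × sin(32.2°) = 51.80 m
heave = dip-slip × cos(dip) = 51.80 × cos(35.8°) = 42 m

42 m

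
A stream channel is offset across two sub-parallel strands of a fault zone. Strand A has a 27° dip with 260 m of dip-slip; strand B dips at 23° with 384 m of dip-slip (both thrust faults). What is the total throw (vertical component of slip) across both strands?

throw_A = 260 × sin(27°) = 118 m
throw_B = 384 × sin(23°) = 150 m
total = 118 + 150 = 268 m

268 m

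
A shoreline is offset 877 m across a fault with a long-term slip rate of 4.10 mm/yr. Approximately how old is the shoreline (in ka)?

age = offset / rate = 877 m / (4.10 mm/yr) = 214000 yr = 214 ka

214 ka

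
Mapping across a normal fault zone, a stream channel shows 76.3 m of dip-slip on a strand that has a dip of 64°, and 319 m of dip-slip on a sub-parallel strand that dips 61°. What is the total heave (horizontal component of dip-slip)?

heave_A = 76.3 × cos(64°) = 33.45 m
heave_B = 319 × cos(61°) = 154.7 m
total = 33.45 + 154.7 = 188 m

188 m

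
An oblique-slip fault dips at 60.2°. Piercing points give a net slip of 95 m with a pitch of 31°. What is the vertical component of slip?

dip-slip = net slip × sin(rake) = 95 m × sin(31°) = 48.93 m
throw = dip-slip × sin(dip) = 48.93 × sin(60.2°) = 42.5 m

42.5 m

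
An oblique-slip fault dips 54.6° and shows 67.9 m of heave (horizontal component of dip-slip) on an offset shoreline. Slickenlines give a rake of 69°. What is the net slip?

dip-slip = heave / cos(dip) = 67.9 / cos(54.6°) = 117.2 m
net slip = dip-slip / sin(rake) = 117.2 / sin(69°) = 126 m

126 m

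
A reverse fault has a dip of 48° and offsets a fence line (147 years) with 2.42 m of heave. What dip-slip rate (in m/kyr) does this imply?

dip-slip = heave / cos(dip) = 2.42 m / cos(48°) = 3.617 m
rate = 3.617 m / 147 years = 0.0246 m/yr = 24.6 m/kyr

24.6 m/kyr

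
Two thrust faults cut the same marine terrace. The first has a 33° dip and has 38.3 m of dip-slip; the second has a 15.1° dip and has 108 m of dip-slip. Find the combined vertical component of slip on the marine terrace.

throw_A = 38.3 × sin(33°) = 20.86 m
throw_B = 108 × sin(15.1°) = 28.13 m
total = 20.86 + 28.13 = 49 m

49 m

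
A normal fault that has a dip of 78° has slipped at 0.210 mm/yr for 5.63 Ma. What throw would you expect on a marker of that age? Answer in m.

dip-slip = rate × time = 0.210 mm/yr × 5.63 Ma = 1182 m
throw = dip-slip × sin(dip) = 1182 × sin(78°) = 1160 m

1160 m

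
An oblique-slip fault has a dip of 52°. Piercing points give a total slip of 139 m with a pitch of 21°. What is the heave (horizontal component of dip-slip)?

dip-slip = net slip × sin(rake) = 139 m × sin(21°) = 49.81 m
heave = dip-slip × cos(dip) = 49.81 × cos(52°) = 30.7 m

30.7 m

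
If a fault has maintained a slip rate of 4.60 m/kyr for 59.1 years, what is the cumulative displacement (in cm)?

slip = rate × time = 4.60 m/kyr × 59.1 years = 0.272 m = 27.2 cm

27.2 cm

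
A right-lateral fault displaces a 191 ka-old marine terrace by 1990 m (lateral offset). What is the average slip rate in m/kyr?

rate = 1990 m / 191 ka = 0.0104 m/yr = 10.4 m/kyr

10.4 m/kyr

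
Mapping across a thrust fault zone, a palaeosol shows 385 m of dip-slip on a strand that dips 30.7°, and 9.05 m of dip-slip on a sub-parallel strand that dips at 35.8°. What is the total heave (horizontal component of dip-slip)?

heave_A = 385 × cos(30.7°) = 331 m
heave_B = 9.05 × cos(35.8°) = 7.340 m
total = 331 + 7.340 = 338 m

338 m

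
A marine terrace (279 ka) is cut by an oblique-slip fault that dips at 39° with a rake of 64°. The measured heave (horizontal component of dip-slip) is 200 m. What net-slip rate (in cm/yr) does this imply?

0.103 cm/yr

dip-slip = heave / cos(dip) = 200 / cos(39°) = 257.4 m
net slip = dip-slip / sin(rake) = 257.4 / sin(64°) = 286.3 m
rate = 286.3 m / 279 ka = 0.00103 m/yr = 0.103 cm/yr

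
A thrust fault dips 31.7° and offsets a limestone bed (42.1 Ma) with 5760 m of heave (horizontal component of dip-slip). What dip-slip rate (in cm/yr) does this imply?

0.0161 cm/yr

dip-slip = heave / cos(dip) = 5760 m / cos(31.7°) = 6770 m
rate = 6770 m / 42.1 Ma = 0.000161 m/yr = 0.0161 cm/yr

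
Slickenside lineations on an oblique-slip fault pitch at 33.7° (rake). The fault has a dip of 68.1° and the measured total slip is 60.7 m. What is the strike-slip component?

strike-slip = net slip × cos(rake) = 60.7 m × cos(33.7°) = 50.5 m

50.5 m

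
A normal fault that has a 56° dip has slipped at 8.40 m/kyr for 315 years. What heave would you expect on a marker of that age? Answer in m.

1.48 m

dip-slip = rate × time = 8.40 m/kyr × 315 years = 2.646 m
heave = dip-slip × cos(dip) = 2.646 × cos(56°) = 1.48 m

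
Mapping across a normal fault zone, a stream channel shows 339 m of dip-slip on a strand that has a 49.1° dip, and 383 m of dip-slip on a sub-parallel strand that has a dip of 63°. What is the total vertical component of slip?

597 m

throw_A = 339 × sin(49.1°) = 256.2 m
throw_B = 383 × sin(63°) = 341.3 m
total = 256.2 + 341.3 = 597 m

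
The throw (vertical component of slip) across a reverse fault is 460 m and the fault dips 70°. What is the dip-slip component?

490 m

dip-slip = throw / sin(dip) = 460 / sin(70°) = 490 m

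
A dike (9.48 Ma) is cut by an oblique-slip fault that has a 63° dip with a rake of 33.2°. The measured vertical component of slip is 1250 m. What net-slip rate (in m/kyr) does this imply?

dip-slip = throw / sin(dip) = 1250 / sin(63°) = 1403 m
net slip = dip-slip / sin(rake) = 1403 / sin(33.2°) = 2562 m
rate = 2562 m / 9.48 Ma = 0.000270 m/yr = 0.270 m/kyr

0.270 m/kyr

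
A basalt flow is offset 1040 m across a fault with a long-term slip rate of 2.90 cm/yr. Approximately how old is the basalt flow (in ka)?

age = offset / rate = 1040 m / (2.90 cm/yr) = 35900 yr = 35.9 ka

35.9 ka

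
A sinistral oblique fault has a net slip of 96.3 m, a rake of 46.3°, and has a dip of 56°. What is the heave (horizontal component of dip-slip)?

38.9 m

dip-slip = net slip × sin(rake) = 96.3 m × sin(46.3°) = 69.62 m
heave = dip-slip × cos(dip) = 69.62 × cos(56°) = 38.9 m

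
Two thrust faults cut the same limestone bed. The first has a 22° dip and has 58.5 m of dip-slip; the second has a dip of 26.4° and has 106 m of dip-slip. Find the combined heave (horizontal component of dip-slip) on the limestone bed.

heave_A = 58.5 × cos(22°) = 54.24 m
heave_B = 106 × cos(26.4°) = 94.95 m
total = 54.24 + 94.95 = 149 m

149 m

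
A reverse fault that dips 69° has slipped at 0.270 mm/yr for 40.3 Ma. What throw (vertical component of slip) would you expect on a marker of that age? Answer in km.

dip-slip = rate × time = 0.270 mm/yr × 40.3 Ma = 10880 m
throw = dip-slip × sin(dip) = 10880 × sin(69°) = 10200 m = 10.2 km

10.2 km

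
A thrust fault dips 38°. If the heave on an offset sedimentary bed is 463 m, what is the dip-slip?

dip-slip = heave / cos(dip) = 463 / cos(38°) = 588 m

588 m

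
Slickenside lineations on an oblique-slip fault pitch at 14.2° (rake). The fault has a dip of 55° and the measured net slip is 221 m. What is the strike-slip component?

strike-slip = net slip × cos(rake) = 221 m × cos(14.2°) = 214 m

214 m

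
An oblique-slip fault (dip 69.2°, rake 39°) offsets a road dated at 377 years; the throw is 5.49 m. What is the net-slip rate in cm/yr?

dip-slip = throw / sin(dip) = 5.49 / sin(69.2°) = 5.873 m
net slip = dip-slip / sin(rake) = 5.873 / sin(39°) = 9.332 m
rate = 9.332 m / 377 years = 0.0248 m/yr = 2.48 cm/yr

2.48 cm/yr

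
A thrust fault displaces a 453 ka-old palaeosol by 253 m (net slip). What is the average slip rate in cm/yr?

rate = 253 m / 453 ka = 0.000558 m/yr = 0.0558 cm/yr

0.0558 cm/yr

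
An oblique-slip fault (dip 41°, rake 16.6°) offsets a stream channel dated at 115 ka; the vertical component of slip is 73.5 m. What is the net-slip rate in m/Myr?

dip-slip = throw / sin(dip) = 73.5 / sin(41°) = 112 m
net slip = dip-slip / sin(rake) = 112 / sin(16.6°) = 392.1 m
rate = 392.1 m / 115 ka = 0.00341 m/yr = 3410 m/Myr

3410 m/Myr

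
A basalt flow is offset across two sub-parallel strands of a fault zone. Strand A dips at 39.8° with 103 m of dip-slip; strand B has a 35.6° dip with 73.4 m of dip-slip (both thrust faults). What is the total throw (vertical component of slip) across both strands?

109 m

throw_A = 103 × sin(39.8°) = 65.93 m
throw_B = 73.4 × sin(35.6°) = 42.73 m
total = 65.93 + 42.73 = 109 m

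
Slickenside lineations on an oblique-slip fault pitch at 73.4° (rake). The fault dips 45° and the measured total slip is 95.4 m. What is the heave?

64.6 m

dip-slip = net slip × sin(rake) = 95.4 m × sin(73.4°) = 91.42 m
heave = dip-slip × cos(dip) = 91.42 × cos(45°) = 64.6 m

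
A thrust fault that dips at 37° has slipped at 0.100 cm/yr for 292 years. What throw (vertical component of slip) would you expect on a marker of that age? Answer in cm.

dip-slip = rate × time = 0.100 cm/yr × 292 years = 0.2920 m
throw = dip-slip × sin(dip) = 0.2920 × sin(37°) = 0.176 m = 17.6 cm

17.6 cm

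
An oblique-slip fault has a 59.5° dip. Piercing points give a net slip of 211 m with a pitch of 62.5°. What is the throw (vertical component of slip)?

161 m

dip-slip = net slip × sin(rake) = 211 m × sin(62.5°) = 187.2 m
throw = dip-slip × sin(dip) = 187.2 × sin(59.5°) = 161 m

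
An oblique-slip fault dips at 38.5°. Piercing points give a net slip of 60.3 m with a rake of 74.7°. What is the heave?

dip-slip = net slip × sin(rake) = 60.3 m × sin(74.7°) = 58.16 m
heave = dip-slip × cos(dip) = 58.16 × cos(38.5°) = 45.5 m

45.5 m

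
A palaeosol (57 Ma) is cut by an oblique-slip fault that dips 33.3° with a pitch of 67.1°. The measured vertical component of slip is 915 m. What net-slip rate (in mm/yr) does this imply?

0.0317 mm/yr

dip-slip = throw / sin(dip) = 915 / sin(33.3°) = 1667 m
net slip = dip-slip / sin(rake) = 1667 / sin(67.1°) = 1809 m
rate = 1809 m / 57 Ma = 0.0000317 m/yr = 0.0317 mm/yr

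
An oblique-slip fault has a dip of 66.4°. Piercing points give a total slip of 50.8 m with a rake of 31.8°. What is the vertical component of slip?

24.5 m

dip-slip = net slip × sin(rake) = 50.8 m × sin(31.8°) = 26.77 m
throw = dip-slip × sin(dip) = 26.77 × sin(66.4°) = 24.5 m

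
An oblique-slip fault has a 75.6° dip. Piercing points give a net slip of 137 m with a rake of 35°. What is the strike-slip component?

112 m

strike-slip = net slip × cos(rake) = 137 m × cos(35°) = 112 m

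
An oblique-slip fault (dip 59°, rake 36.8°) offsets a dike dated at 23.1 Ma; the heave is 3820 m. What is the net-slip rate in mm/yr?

dip-slip = heave / cos(dip) = 3820 / cos(59°) = 7417 m
net slip = dip-slip / sin(rake) = 7417 / sin(36.8°) = 12380 m
rate = 12380 m / 23.1 Ma = 0.000536 m/yr = 0.536 mm/yr

0.536 mm/yr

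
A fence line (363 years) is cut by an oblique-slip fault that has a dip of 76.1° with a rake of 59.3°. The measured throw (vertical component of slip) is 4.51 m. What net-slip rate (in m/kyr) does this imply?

dip-slip = throw / sin(dip) = 4.51 / sin(76.1°) = 4.646 m
net slip = dip-slip / sin(rake) = 4.646 / sin(59.3°) = 5.403 m
rate = 5.403 m / 363 years = 0.0149 m/yr = 14.9 m/kyr

14.9 m/kyr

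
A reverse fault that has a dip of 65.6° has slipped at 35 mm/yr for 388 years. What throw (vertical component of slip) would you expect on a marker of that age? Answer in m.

dip-slip = rate × time = 35 mm/yr × 388 years = 13.58 m
throw = dip-slip × sin(dip) = 13.58 × sin(65.6°) = 12.4 m

12.4 m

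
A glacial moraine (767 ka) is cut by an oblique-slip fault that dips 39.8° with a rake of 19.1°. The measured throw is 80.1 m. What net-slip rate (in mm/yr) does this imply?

0.499 mm/yr

dip-slip = throw / sin(dip) = 80.1 / sin(39.8°) = 125.1 m
net slip = dip-slip / sin(rake) = 125.1 / sin(19.1°) = 382.4 m
rate = 382.4 m / 767 ka = 0.000499 m/yr = 0.499 mm/yr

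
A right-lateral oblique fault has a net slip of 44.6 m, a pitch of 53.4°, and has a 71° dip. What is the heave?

11.7 m

dip-slip = net slip × sin(rake) = 44.6 m × sin(53.4°) = 35.81 m
heave = dip-slip × cos(dip) = 35.81 × cos(71°) = 11.7 m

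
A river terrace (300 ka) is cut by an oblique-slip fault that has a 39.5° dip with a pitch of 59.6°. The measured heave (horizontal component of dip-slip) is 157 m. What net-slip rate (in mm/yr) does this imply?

0.786 mm/yr

dip-slip = heave / cos(dip) = 157 / cos(39.5°) = 203.5 m
net slip = dip-slip / sin(rake) = 203.5 / sin(59.6°) = 235.9 m
rate = 235.9 m / 300 ka = 0.000786 m/yr = 0.786 mm/yr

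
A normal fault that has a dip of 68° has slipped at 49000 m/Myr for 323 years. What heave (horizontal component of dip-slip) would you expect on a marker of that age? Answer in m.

dip-slip = rate × time = 49000 m/Myr × 323 years = 15.83 m
heave = dip-slip × cos(dip) = 15.83 × cos(68°) = 5.93 m

5.93 m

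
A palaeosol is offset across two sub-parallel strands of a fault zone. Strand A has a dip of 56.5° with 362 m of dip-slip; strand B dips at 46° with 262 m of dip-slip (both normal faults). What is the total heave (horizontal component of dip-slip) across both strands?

heave_A = 362 × cos(56.5°) = 199.8 m
heave_B = 262 × cos(46°) = 182 m
total = 199.8 + 182 = 382 m

382 m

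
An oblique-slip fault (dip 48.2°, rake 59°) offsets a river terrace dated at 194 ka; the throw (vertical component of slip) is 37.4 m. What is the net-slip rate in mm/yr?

dip-slip = throw / sin(dip) = 37.4 / sin(48.2°) = 50.17 m
net slip = dip-slip / sin(rake) = 50.17 / sin(59°) = 58.53 m
rate = 58.53 m / 194 ka = 0.000302 m/yr = 0.302 mm/yr

0.302 mm/yr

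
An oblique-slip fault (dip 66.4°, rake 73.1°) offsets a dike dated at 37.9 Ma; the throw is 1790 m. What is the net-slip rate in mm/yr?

0.0539 mm/yr

dip-slip = throw / sin(dip) = 1790 / sin(66.4°) = 1953 m
net slip = dip-slip / sin(rake) = 1953 / sin(73.1°) = 2042 m
rate = 2042 m / 37.9 Ma = 0.0000539 m/yr = 0.0539 mm/yr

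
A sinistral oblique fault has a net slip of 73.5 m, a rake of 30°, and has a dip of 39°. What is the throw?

23.1 m

dip-slip = net slip × sin(rake) = 73.5 m × sin(30°) = 36.75 m
throw = dip-slip × sin(dip) = 36.75 × sin(39°) = 23.1 m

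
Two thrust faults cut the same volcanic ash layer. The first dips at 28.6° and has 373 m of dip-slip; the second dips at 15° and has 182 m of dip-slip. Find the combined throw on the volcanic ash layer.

throw_A = 373 × sin(28.6°) = 178.6 m
throw_B = 182 × sin(15°) = 47.11 m
total = 178.6 + 47.11 = 226 m

226 m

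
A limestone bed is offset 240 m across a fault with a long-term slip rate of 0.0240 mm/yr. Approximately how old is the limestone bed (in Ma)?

10 Ma

age = offset / rate = 240 m / (0.0240 mm/yr) = 1e+07 yr = 10 Ma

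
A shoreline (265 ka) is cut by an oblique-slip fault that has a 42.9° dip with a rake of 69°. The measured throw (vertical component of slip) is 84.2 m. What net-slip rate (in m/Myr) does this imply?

500 m/Myr

dip-slip = throw / sin(dip) = 84.2 / sin(42.9°) = 123.7 m
net slip = dip-slip / sin(rake) = 123.7 / sin(69°) = 132.5 m
rate = 132.5 m / 265 ka = 0.000500 m/yr = 500 m/Myr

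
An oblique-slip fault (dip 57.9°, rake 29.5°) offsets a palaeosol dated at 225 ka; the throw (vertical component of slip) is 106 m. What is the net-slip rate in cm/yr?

0.113 cm/yr

dip-slip = throw / sin(dip) = 106 / sin(57.9°) = 125.1 m
net slip = dip-slip / sin(rake) = 125.1 / sin(29.5°) = 254.1 m
rate = 254.1 m / 225 ka = 0.00113 m/yr = 0.113 cm/yr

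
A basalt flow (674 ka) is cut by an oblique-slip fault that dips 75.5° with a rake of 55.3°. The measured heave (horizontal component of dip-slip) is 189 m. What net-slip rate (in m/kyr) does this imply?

1.36 m/kyr

dip-slip = heave / cos(dip) = 189 / cos(75.5°) = 754.9 m
net slip = dip-slip / sin(rake) = 754.9 / sin(55.3°) = 918.2 m
rate = 918.2 m / 674 ka = 0.00136 m/yr = 1.36 m/kyr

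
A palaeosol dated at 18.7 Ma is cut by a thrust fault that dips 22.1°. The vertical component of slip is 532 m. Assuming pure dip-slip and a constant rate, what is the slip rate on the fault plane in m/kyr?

dip-slip = throw / sin(dip) = 532 m / sin(22.1°) = 1414 m
rate = 1414 m / 18.7 Ma = 0.0000756 m/yr = 0.0756 m/kyr

0.0756 m/kyr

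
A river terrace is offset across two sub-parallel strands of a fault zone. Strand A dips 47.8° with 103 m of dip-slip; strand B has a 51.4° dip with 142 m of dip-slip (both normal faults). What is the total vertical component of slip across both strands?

187 m

throw_A = 103 × sin(47.8°) = 76.30 m
throw_B = 142 × sin(51.4°) = 111 m
total = 76.30 + 111 = 187 m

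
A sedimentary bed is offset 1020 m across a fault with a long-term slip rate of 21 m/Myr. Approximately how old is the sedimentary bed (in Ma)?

48.6 Ma

age = offset / rate = 1020 m / (21 m/Myr) = 4.86e+07 yr = 48.6 Ma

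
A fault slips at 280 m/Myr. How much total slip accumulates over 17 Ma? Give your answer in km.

4.76 km

slip = rate × time = 280 m/Myr × 17 Ma = 4760 m = 4.76 km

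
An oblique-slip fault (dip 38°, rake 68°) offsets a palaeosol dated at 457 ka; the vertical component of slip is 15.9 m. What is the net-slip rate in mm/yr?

dip-slip = throw / sin(dip) = 15.9 / sin(38°) = 25.83 m
net slip = dip-slip / sin(rake) = 25.83 / sin(68°) = 27.85 m
rate = 27.85 m / 457 ka = 0.0000609 m/yr = 0.0609 mm/yr

0.0609 mm/yr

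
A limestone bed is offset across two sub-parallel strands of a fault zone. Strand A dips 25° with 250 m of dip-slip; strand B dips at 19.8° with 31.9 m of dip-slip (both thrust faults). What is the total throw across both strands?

throw_A = 250 × sin(25°) = 105.7 m
throw_B = 31.9 × sin(19.8°) = 10.81 m
total = 105.7 + 10.81 = 116 m

116 m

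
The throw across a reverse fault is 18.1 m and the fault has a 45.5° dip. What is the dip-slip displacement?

25.4 m

dip-slip = throw / sin(dip) = 18.1 / sin(45.5°) = 25.4 m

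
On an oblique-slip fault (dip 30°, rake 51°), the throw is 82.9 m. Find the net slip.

dip-slip = throw / sin(dip) = 82.9 / sin(30°) = 165.8 m
net slip = dip-slip / sin(rake) = 165.8 / sin(51°) = 213 m

213 m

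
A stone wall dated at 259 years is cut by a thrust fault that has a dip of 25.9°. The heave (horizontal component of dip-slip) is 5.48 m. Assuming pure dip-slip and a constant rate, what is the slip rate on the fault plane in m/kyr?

dip-slip = heave / cos(dip) = 5.48 m / cos(25.9°) = 6.092 m
rate = 6.092 m / 259 years = 0.0235 m/yr = 23.5 m/kyr

23.5 m/kyr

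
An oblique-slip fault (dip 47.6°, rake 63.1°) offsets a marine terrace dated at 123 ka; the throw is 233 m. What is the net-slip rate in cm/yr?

0.288 cm/yr

dip-slip = throw / sin(dip) = 233 / sin(47.6°) = 315.5 m
net slip = dip-slip / sin(rake) = 315.5 / sin(63.1°) = 353.8 m
rate = 353.8 m / 123 ka = 0.00288 m/yr = 0.288 cm/yr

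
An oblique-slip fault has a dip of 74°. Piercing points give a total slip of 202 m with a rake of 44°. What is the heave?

dip-slip = net slip × sin(rake) = 202 m × sin(44°) = 140.3 m
heave = dip-slip × cos(dip) = 140.3 × cos(74°) = 38.7 m

38.7 m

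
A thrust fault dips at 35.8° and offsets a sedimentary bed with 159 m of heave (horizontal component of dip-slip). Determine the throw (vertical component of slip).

115 m

throw = heave × tan(dip) = 159 × tan(35.8°) = 115 m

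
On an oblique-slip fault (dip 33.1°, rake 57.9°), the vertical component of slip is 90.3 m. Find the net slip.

195 m

dip-slip = throw / sin(dip) = 90.3 / sin(33.1°) = 165.4 m
net slip = dip-slip / sin(rake) = 165.4 / sin(57.9°) = 195 m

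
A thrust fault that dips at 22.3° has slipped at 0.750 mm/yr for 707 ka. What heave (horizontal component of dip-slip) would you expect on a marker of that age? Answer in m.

491 m

dip-slip = rate × time = 0.750 mm/yr × 707 ka = 530.2 m
heave = dip-slip × cos(dip) = 530.2 × cos(22.3°) = 491 m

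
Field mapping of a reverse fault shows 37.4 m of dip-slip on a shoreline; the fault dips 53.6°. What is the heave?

heave = dip-slip × cos(dip) = 37.4 m × cos(53.6°) = 22.2 m

22.2 m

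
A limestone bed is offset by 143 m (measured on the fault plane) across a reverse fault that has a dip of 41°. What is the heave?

108 m

heave = dip-slip × cos(dip) = 143 m × cos(41°) = 108 m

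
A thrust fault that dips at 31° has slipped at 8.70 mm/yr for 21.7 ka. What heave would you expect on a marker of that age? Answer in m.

dip-slip = rate × time = 8.70 mm/yr × 21.7 ka = 188.8 m
heave = dip-slip × cos(dip) = 188.8 × cos(31°) = 162 m

162 m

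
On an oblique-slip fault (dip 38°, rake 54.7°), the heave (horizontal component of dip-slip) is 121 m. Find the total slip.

dip-slip = heave / cos(dip) = 121 / cos(38°) = 153.6 m
net slip = dip-slip / sin(rake) = 153.6 / sin(54.7°) = 188 m

188 m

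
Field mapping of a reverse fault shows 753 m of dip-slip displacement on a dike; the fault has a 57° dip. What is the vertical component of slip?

632 m

throw = dip-slip × sin(dip) = 753 m × sin(57°) = 632 m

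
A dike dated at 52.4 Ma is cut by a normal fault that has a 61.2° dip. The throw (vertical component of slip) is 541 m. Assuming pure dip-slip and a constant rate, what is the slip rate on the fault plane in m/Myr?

dip-slip = throw / sin(dip) = 541 m / sin(61.2°) = 617.4 m
rate = 617.4 m / 52.4 Ma = 0.0000118 m/yr = 11.8 m/Myr

11.8 m/Myr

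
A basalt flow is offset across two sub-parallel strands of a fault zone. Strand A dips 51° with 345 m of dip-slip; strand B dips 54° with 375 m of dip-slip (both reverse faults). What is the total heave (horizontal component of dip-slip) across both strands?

heave_A = 345 × cos(51°) = 217.1 m
heave_B = 375 × cos(54°) = 220.4 m
total = 217.1 + 220.4 = 438 m

438 m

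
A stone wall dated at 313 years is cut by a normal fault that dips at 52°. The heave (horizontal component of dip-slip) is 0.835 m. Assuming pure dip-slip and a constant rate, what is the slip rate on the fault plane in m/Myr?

dip-slip = heave / cos(dip) = 0.835 m / cos(52°) = 1.356 m
rate = 1.356 m / 313 years = 0.00433 m/yr = 4330 m/Myr

4330 m/Myr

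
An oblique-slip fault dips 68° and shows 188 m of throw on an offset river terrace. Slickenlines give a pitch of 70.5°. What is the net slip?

215 m

dip-slip = throw / sin(dip) = 188 / sin(68°) = 202.8 m
net slip = dip-slip / sin(rake) = 202.8 / sin(70.5°) = 215 m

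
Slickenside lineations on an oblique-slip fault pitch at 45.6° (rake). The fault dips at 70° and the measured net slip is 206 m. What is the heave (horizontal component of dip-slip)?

50.3 m

dip-slip = net slip × sin(rake) = 206 m × sin(45.6°) = 147.2 m
heave = dip-slip × cos(dip) = 147.2 × cos(70°) = 50.3 m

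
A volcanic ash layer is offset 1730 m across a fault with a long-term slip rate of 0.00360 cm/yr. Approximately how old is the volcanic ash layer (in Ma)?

age = offset / rate = 1730 m / (0.00360 cm/yr) = 4.81e+07 yr = 48.1 Ma

48.1 Ma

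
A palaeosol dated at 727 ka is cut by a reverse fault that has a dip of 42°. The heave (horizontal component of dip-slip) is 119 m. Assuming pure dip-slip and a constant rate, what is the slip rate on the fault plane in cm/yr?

dip-slip = heave / cos(dip) = 119 m / cos(42°) = 160.1 m
rate = 160.1 m / 727 ka = 0.000220 m/yr = 0.0220 cm/yr

0.0220 cm/yr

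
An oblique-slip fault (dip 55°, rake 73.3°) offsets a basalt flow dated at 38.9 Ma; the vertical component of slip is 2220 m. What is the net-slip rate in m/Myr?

72.7 m/Myr

dip-slip = throw / sin(dip) = 2220 / sin(55°) = 2710 m
net slip = dip-slip / sin(rake) = 2710 / sin(73.3°) = 2829 m
rate = 2829 m / 38.9 Ma = 0.0000727 m/yr = 72.7 m/Myr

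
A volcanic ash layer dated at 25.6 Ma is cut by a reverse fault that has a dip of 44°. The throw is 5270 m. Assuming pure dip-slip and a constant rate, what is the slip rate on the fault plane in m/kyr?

dip-slip = throw / sin(dip) = 5270 m / sin(44°) = 7586 m
rate = 7586 m / 25.6 Ma = 0.000296 m/yr = 0.296 m/kyr

0.296 m/kyr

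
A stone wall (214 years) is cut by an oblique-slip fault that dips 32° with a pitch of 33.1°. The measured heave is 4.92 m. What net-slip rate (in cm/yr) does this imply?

4.96 cm/yr

dip-slip = heave / cos(dip) = 4.92 / cos(32°) = 5.802 m
net slip = dip-slip / sin(rake) = 5.802 / sin(33.1°) = 10.62 m
rate = 10.62 m / 214 years = 0.0496 m/yr = 4.96 cm/yr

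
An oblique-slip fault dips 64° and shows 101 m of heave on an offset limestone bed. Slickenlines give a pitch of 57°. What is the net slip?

275 m

dip-slip = heave / cos(dip) = 101 / cos(64°) = 230.4 m
net slip = dip-slip / sin(rake) = 230.4 / sin(57°) = 275 m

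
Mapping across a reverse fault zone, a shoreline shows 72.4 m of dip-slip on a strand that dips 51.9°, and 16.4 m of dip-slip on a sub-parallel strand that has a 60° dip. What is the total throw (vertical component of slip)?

71.2 m

throw_A = 72.4 × sin(51.9°) = 56.97 m
throw_B = 16.4 × sin(60°) = 14.20 m
total = 56.97 + 14.20 = 71.2 m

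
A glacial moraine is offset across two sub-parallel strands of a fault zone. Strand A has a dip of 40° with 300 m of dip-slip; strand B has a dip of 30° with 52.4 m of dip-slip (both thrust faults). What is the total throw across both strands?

219 m

throw_A = 300 × sin(40°) = 192.8 m
throw_B = 52.4 × sin(30°) = 26.20 m
total = 192.8 + 26.20 = 219 m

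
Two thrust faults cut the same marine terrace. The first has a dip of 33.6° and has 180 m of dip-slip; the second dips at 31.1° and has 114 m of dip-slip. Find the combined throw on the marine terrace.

throw_A = 180 × sin(33.6°) = 99.61 m
throw_B = 114 × sin(31.1°) = 58.88 m
total = 99.61 + 58.88 = 158 m

158 m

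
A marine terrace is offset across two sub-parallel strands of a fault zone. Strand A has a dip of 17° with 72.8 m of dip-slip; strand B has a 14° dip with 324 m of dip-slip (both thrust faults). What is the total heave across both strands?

heave_A = 72.8 × cos(17°) = 69.62 m
heave_B = 324 × cos(14°) = 314.4 m
total = 69.62 + 314.4 = 384 m

384 m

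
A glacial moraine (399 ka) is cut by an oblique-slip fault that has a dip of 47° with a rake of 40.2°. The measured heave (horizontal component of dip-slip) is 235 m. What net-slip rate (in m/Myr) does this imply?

1340 m/Myr

dip-slip = heave / cos(dip) = 235 / cos(47°) = 344.6 m
net slip = dip-slip / sin(rake) = 344.6 / sin(40.2°) = 533.8 m
rate = 533.8 m / 399 ka = 0.00134 m/yr = 1340 m/Myr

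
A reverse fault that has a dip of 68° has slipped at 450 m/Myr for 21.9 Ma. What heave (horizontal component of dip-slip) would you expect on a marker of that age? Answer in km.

3.69 km

dip-slip = rate × time = 450 m/Myr × 21.9 Ma = 9855 m
heave = dip-slip × cos(dip) = 9855 × cos(68°) = 3690 m = 3.69 km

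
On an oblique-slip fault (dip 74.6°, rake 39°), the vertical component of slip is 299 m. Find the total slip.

493 m

dip-slip = throw / sin(dip) = 299 / sin(74.6°) = 310.1 m
net slip = dip-slip / sin(rake) = 310.1 / sin(39°) = 493 m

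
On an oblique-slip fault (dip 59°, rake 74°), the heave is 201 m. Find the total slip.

406 m

dip-slip = heave / cos(dip) = 201 / cos(59°) = 390.3 m
net slip = dip-slip / sin(rake) = 390.3 / sin(74°) = 406 m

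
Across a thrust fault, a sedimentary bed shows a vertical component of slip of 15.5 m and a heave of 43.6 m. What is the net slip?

46.3 m

net slip = √(throw² + heave²) = √(15.5² + 43.6²) = 46.3 m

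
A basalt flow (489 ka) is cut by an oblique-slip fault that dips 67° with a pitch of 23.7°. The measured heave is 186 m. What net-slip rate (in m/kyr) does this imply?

dip-slip = heave / cos(dip) = 186 / cos(67°) = 476 m
net slip = dip-slip / sin(rake) = 476 / sin(23.7°) = 1184 m
rate = 1184 m / 489 ka = 0.00242 m/yr = 2.42 m/kyr

2.42 m/kyr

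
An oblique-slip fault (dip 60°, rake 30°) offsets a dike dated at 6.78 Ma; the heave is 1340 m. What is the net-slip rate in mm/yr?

0.791 mm/yr

dip-slip = heave / cos(dip) = 1340 / cos(60°) = 2680 m
net slip = dip-slip / sin(rake) = 2680 / sin(30°) = 5360 m
rate = 5360 m / 6.78 Ma = 0.000791 m/yr = 0.791 mm/yr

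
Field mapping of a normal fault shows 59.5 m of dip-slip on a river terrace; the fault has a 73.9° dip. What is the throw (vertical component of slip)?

57.2 m

throw = dip-slip × sin(dip) = 59.5 m × sin(73.9°) = 57.2 m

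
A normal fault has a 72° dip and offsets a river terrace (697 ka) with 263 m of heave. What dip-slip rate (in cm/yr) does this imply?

0.122 cm/yr

dip-slip = heave / cos(dip) = 263 m / cos(72°) = 851.1 m
rate = 851.1 m / 697 ka = 0.00122 m/yr = 0.122 cm/yr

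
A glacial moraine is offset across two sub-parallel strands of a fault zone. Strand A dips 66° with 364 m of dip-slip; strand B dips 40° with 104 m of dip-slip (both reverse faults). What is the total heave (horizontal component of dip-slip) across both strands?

heave_A = 364 × cos(66°) = 148.1 m
heave_B = 104 × cos(40°) = 79.67 m
total = 148.1 + 79.67 = 228 m

228 m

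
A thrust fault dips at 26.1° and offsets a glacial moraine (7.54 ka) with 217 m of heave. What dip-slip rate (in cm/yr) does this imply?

dip-slip = heave / cos(dip) = 217 m / cos(26.1°) = 241.6 m
rate = 241.6 m / 7.54 ka = 0.0320 m/yr = 3.20 cm/yr

3.20 cm/yr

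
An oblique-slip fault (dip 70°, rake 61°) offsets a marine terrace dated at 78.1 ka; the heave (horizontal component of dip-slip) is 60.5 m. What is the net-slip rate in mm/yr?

2.59 mm/yr

dip-slip = heave / cos(dip) = 60.5 / cos(70°) = 176.9 m
net slip = dip-slip / sin(rake) = 176.9 / sin(61°) = 202.2 m
rate = 202.2 m / 78.1 ka = 0.00259 m/yr = 2.59 mm/yr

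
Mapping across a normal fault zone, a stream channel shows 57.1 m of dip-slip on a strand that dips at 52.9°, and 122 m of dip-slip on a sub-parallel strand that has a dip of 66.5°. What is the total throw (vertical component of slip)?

157 m

throw_A = 57.1 × sin(52.9°) = 45.54 m
throw_B = 122 × sin(66.5°) = 111.9 m
total = 45.54 + 111.9 = 157 m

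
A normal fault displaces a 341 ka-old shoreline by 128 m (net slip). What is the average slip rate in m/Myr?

rate = 128 m / 341 ka = 0.000375 m/yr = 375 m/Myr

375 m/Myr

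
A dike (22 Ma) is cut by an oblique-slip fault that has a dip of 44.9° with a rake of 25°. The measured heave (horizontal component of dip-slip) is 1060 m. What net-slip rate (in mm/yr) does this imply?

dip-slip = heave / cos(dip) = 1060 / cos(44.9°) = 1496 m
net slip = dip-slip / sin(rake) = 1496 / sin(25°) = 3541 m
rate = 3541 m / 22 Ma = 0.000161 m/yr = 0.161 mm/yr

0.161 mm/yr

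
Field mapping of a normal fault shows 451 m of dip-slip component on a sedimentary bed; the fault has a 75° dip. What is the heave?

117 m

heave = dip-slip × cos(dip) = 451 m × cos(75°) = 117 m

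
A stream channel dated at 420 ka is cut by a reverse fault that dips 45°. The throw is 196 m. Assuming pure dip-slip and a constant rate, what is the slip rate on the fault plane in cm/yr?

dip-slip = throw / sin(dip) = 196 m / sin(45°) = 277.2 m
rate = 277.2 m / 420 ka = 0.000660 m/yr = 0.0660 cm/yr

0.0660 cm/yr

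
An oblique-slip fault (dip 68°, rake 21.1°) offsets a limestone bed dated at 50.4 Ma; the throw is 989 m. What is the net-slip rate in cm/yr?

dip-slip = throw / sin(dip) = 989 / sin(68°) = 1067 m
net slip = dip-slip / sin(rake) = 1067 / sin(21.1°) = 2963 m
rate = 2963 m / 50.4 Ma = 0.0000588 m/yr = 0.00588 cm/yr

0.00588 cm/yr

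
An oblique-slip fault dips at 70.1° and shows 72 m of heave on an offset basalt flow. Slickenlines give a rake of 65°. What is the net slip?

dip-slip = heave / cos(dip) = 72 / cos(70.1°) = 211.5 m
net slip = dip-slip / sin(rake) = 211.5 / sin(65°) = 233 m

233 m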